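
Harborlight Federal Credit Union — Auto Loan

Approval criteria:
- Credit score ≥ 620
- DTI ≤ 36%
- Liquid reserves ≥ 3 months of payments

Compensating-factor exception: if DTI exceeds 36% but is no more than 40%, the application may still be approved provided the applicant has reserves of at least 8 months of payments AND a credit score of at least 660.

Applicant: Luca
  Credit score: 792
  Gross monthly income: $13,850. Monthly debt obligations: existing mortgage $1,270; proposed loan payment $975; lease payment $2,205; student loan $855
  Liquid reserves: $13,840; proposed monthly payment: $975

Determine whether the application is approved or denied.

Credit score 792 ≥ 620 (meets base)
Total debts = (1,270 + 975 + 2,205 + 855) = 5,305. DTI: 5,305 ÷ 13,850 = 38.3%, over the 36% base limit.
Reserves = 13,840/975 = 14.2 months ≥ 3
DTI 38.3% is within the 36%–40% exception band; checking compensating factors.
Override check — reserves: 14.2 mo (ok); score: 792 (ok).
Both compensating conditions met → exception applies.

Approved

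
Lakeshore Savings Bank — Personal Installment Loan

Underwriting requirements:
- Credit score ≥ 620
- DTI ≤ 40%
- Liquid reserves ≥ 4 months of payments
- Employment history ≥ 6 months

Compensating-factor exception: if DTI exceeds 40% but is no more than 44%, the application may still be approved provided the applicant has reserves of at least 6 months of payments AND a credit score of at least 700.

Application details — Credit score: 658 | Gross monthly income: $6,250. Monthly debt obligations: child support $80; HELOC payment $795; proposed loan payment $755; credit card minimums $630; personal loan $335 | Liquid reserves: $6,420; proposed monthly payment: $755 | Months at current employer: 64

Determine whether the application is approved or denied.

Credit score 658 ≥ 620 (meets base)
Total debts = (80 + 795 + 755 + 630 + 335) = 2,595. DTI = 2,595/6,250 = 41.5% > 40% — standard DTI limit exceeded.
Reserves: 6,420 ÷ 755 = 8.5 months (meets 4-month minimum)
Employment 64 ≥ 6 months
DTI 41.5% is within the 40%–44% exception band; checking compensating factors.
Override check — reserves: 8.5 mo (ok); score: 658 (below 700).
Override conditions not both satisfied; exception does not apply.

Denied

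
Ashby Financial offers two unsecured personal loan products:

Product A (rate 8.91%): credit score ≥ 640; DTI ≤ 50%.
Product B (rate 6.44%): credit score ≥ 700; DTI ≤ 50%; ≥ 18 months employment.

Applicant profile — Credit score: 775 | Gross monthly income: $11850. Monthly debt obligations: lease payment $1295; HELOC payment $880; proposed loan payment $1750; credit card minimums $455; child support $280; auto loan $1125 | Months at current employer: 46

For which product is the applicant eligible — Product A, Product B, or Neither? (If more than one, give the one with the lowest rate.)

Product B

Total debts = (1,295 + 880 + 1,750 + 455 + 280 + 1,125) = 5,785; DTI = 5,785/11,850 = 48.8%.
Product A: score 775 ≥ 640; DTI 48.8% ≤ 50% → qualifies.
Product B: score 775 ≥ 700; DTI 48.8% ≤ 50%; employment 46 ≥ 18 mo → qualifies.
Qualifying: Product A, Product B. Lowest rate is 6.44% → Product B.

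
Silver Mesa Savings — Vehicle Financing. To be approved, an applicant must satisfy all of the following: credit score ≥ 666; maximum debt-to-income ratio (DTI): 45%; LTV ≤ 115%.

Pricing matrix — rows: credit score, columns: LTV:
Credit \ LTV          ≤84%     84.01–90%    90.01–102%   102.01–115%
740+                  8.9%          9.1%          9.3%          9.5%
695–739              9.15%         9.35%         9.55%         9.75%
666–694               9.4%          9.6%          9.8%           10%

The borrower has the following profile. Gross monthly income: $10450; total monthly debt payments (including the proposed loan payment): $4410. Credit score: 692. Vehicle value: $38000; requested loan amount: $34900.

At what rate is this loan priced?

9.8%

Credit score 692 ≥ 666; Debt-to-income = 4,410/10,450 = 42.2% — meets 45% limit
LTV = 34,900/38,000 = 91.8% ≤ 115%
Score 692 is in the 666–694 band; LTV 91.8% is in the 90.01–102% band → 9.8%.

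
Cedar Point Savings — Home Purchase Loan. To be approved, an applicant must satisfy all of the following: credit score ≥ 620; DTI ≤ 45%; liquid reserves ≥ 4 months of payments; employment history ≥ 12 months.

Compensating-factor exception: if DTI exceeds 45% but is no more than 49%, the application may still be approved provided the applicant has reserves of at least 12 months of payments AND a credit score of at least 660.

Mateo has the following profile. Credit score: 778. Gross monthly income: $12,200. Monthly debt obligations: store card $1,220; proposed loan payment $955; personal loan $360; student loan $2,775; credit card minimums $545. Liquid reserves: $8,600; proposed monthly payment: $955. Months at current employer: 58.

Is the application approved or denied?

Denied

Credit score 778 ≥ 620 (meets base)
Total debts = (1,220 + 955 + 360 + 2,775 + 545) = 5,855. DTI: 5,855 ÷ 12,200 = 48%, over the 45% base limit.
Liquid reserves cover 8,600/955 = 9.0 months — ≥ 4 required
Employment 58 ≥ 12 months
DTI 48% is within the 45%–49% exception band; checking compensating factors.
Reserves 9.0 < 12 months; credit score 778 ≥ 660.
Override conditions not both satisfied; exception does not apply.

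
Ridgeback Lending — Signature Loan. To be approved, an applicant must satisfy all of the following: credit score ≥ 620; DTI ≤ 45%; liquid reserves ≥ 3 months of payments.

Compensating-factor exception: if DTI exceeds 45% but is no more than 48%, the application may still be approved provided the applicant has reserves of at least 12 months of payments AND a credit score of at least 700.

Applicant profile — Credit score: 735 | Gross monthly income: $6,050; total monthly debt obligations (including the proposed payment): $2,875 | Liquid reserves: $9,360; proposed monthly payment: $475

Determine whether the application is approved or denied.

Credit score 735 ≥ 620 (meets base)
DTI = 2,875/6,050 = 47.5% > 45% — standard DTI limit exceeded.
Reserves = 9,360/475 = 19.7 months ≥ 3
47.5% falls in the override range (45%–48%), so the compensating-factor test applies.
Override check — reserves: 19.7 mo (ok); score: 735 (ok).
Both override conditions satisfied; DTI exception granted.

Approved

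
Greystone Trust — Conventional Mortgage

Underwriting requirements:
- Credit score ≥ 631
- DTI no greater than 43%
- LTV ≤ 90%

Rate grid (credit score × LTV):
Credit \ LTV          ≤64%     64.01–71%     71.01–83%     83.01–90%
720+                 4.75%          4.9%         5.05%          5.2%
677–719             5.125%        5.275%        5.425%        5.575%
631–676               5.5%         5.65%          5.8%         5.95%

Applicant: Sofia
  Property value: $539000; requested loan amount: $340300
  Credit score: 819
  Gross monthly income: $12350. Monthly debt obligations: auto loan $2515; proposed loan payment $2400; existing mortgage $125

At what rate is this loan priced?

Credit score 819 ≥ 631; Total monthly debts = (2,515 + 2,400 + 125) = 5,040. DTI = 5,040/12,350 = 40.8% ≤ 43%
LTV = 340,300/539,000 = 63.1% ≤ 90%
Score 819 is in the 720+ band; LTV 63.1% is in the ≤64% band → 4.75%.

4.75%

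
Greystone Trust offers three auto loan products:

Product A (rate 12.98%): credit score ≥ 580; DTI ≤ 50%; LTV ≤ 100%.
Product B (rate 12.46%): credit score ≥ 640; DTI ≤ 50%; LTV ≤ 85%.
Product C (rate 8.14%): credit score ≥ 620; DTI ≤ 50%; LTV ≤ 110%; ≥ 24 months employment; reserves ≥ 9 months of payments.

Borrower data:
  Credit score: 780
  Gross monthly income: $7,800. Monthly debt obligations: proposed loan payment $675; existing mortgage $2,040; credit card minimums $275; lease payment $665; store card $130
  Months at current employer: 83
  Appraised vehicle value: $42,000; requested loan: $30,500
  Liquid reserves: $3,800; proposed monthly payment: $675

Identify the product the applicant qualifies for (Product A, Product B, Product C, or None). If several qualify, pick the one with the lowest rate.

Product B

Total debts = (675 + 2,040 + 275 + 665 + 130) = 3,785; DTI = 3,785/7,800 = 48.5%.
LTV = 30,500/42,000 = 72.6%.
Reserves = 3,800/675 = 5.6 months.
Product A: score 780 ≥ 580; DTI 48.5% ≤ 50%; LTV 72.6% ≤ 100% → qualifies.
Product B: score 780 ≥ 640; DTI 48.5% ≤ 50%; LTV 72.6% ≤ 85% → qualifies.
Product C: score 780 ≥ 620; DTI 48.5% ≤ 50%; LTV 72.6% ≤ 110%; employment 83 ≥ 24 mo; reserves 5.6 < 9 mo → does not qualify.
Qualifying: Product A, Product B. Lowest rate is 12.46% → Product B.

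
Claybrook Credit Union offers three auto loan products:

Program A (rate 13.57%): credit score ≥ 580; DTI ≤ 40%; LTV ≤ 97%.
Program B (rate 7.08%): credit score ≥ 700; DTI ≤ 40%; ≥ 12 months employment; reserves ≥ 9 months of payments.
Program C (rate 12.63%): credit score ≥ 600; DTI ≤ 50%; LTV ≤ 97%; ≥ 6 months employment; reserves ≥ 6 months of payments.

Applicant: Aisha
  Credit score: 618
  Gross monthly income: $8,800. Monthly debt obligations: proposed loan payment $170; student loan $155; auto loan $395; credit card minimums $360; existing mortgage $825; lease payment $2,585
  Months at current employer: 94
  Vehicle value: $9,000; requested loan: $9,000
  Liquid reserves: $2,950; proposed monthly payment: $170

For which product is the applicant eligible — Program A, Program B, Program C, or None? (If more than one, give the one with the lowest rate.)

Total debts = (170 + 155 + 395 + 360 + 825 + 2,585) = 4,490; DTI = 4,490/8,800 = 51%.
LTV = 9,000/9,000 = 100%.
Reserves = 2,950/170 = 17.4 months.
Program A: score 618 ≥ 580; DTI 51% > 40%; LTV 100% > 97% → does not qualify.
Program B: score 618 < 700; DTI 51% > 40%; employment 94 ≥ 12 mo; reserves 17.4 ≥ 9 mo → does not qualify.
Program C: score 618 ≥ 600; DTI 51% > 50%; LTV 100% > 97%; employment 94 ≥ 6 mo; reserves 17.4 ≥ 6 mo → does not qualify.

None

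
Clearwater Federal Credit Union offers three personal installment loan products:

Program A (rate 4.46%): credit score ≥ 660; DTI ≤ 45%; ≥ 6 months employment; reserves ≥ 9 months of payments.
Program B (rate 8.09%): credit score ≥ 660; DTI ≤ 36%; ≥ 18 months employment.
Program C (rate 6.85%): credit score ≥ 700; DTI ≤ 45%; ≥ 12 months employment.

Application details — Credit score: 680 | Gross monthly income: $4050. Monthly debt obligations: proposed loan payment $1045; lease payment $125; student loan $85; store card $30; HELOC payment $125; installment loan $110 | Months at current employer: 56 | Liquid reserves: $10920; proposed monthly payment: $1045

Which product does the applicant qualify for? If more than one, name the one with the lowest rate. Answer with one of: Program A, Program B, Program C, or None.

Program A

Total debts = (1,045 + 125 + 85 + 30 + 125 + 110) = 1,520; DTI = 1,520/4,050 = 37.5%.
Reserves = 10,920/1,045 = 10.4 months.
Program A: score 680 ≥ 660; DTI 37.5% ≤ 45%; employment 56 ≥ 6 mo; reserves 10.4 ≥ 9 mo → qualifies.
Program B: score 680 ≥ 660; DTI 37.5% > 36%; employment 56 ≥ 18 mo → does not qualify.
Program C: score 680 < 700; DTI 37.5% ≤ 45%; employment 56 ≥ 12 mo → does not qualify.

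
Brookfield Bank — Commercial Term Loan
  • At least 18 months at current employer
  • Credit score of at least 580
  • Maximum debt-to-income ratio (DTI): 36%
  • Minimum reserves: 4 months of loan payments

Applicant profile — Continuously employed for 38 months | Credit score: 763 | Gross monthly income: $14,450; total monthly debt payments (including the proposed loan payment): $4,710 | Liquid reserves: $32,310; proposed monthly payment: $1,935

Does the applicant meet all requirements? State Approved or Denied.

Approved

Employment 38 ≥ 18 months
Credit score 763 ≥ 580 (meets)
Debt-to-income = 4,710/14,450 = 32.6% — meets 36% limit
Liquid reserves cover 32,310/1,935 = 16.7 months — ≥ 4 required
All criteria satisfied.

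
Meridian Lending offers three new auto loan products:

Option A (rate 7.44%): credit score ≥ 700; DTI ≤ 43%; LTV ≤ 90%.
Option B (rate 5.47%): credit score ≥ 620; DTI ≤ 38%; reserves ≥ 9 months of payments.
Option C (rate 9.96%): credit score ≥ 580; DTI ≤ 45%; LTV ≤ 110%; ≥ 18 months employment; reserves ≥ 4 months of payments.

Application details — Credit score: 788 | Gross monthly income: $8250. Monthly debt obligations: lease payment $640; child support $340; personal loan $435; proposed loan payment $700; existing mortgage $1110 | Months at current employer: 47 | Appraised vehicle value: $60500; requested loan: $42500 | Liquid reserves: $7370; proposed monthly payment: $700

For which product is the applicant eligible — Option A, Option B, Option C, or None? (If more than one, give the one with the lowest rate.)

Option A

Total debts = (640 + 340 + 435 + 700 + 1,110) = 3,225; DTI = 3,225/8,250 = 39.1%.
LTV = 42,500/60,500 = 70.2%.
Reserves = 7,370/700 = 10.5 months.
Option A: score 788 ≥ 700; DTI 39.1% ≤ 43%; LTV 70.2% ≤ 90% → qualifies.
Option B: score 788 ≥ 620; DTI 39.1% > 38%; reserves 10.5 ≥ 9 mo → does not qualify.
Option C: score 788 ≥ 580; DTI 39.1% ≤ 45%; LTV 70.2% ≤ 110%; employment 47 ≥ 18 mo; reserves 10.5 ≥ 4 mo → qualifies.
Qualifying: Option A, Option C. Lowest rate is 7.44% → Option A.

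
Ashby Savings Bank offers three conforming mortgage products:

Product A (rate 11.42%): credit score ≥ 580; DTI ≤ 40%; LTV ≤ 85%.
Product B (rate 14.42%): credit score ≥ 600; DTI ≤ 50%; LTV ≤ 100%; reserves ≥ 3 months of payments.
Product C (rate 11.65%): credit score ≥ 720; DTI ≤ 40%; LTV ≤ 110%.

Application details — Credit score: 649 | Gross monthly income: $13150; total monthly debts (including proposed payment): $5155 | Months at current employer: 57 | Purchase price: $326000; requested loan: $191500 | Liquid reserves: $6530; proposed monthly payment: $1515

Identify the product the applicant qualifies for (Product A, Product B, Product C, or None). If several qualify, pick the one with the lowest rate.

DTI = 5,155/13,150 = 39.2%.
LTV = 191,500/326,000 = 58.7%.
Reserves = 6,530/1,515 = 4.3 months.
Product A: score 649 ≥ 580; DTI 39.2% ≤ 40%; LTV 58.7% ≤ 85% → qualifies.
Product B: score 649 ≥ 600; DTI 39.2% ≤ 50%; LTV 58.7% ≤ 100%; reserves 4.3 ≥ 3 mo → qualifies.
Product C: score 649 < 720; DTI 39.2% ≤ 40%; LTV 58.7% ≤ 110% → does not qualify.
Qualifying: Product A, Product B. Lowest rate is 11.42% → Product A.

Product A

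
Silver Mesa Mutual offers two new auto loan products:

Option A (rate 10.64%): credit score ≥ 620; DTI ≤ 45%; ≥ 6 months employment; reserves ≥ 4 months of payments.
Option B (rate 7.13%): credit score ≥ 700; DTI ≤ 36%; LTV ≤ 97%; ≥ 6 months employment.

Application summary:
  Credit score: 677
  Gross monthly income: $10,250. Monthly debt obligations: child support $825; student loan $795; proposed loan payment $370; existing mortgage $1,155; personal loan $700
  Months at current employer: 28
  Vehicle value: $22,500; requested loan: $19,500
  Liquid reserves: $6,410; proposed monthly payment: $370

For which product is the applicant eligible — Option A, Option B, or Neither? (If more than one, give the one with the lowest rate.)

Option A

Total debts = (825 + 795 + 370 + 1,155 + 700) = 3,845; DTI = 3,845/10,250 = 37.5%.
LTV = 19,500/22,500 = 86.7%.
Reserves = 6,410/370 = 17.3 months.
Option A: score 677 ≥ 620; DTI 37.5% ≤ 45%; employment 28 ≥ 6 mo; reserves 17.3 ≥ 4 mo → qualifies.
Option B: score 677 < 700; DTI 37.5% > 36%; LTV 86.7% ≤ 97%; employment 28 ≥ 6 mo → does not qualify.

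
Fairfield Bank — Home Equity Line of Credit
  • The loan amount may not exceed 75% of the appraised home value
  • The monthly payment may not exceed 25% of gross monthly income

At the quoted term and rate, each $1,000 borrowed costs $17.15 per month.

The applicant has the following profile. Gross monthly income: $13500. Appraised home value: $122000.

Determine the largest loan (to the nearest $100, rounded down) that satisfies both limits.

Payment cap: 25% × $13,500 = $3,375/month.
At $17.15 per $1,000, that supports 3,375/17.15 × 1,000 ≈ $196,793 → $196,700.
LTV cap: 75% × $122,000 = $91,500 → $91,500.
Binding constraint: loan-to-value.

$91,500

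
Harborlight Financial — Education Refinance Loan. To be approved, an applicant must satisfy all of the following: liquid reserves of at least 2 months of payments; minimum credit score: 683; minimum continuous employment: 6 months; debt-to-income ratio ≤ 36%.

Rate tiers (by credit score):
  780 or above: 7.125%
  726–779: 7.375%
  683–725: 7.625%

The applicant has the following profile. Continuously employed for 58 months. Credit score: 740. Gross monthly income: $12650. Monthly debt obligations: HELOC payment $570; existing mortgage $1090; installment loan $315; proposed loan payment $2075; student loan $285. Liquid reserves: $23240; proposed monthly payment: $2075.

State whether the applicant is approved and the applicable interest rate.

Credit score 740 ≥ 683 (meets minimum)
Total monthly debts = (570 + 1,090 + 315 + 2,075 + 285) = 4,335. Debt-to-income = 4,335/12,650 = 34.3% — meets 36% limit
Reserves: 23,240 ÷ 2,075 = 11.2 months (meets 2-month minimum)
Employment 58 ≥ 6 months
All requirements met. Score 740 falls in the 726–779 tier → 7.375%.

Approved at 7.375%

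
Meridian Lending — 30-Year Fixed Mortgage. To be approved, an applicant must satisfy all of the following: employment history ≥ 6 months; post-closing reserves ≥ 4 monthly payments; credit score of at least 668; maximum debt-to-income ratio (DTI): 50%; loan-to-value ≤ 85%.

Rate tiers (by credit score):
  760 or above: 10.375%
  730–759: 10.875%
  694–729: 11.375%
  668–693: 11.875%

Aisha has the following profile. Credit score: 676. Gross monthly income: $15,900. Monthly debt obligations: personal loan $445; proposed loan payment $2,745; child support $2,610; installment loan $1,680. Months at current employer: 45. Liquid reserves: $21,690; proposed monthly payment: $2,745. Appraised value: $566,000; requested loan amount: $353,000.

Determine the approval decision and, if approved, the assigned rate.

Approved at 11.875%

Credit score 676 ≥ 668 (meets minimum)
Employment 45 ≥ 6 months
Loan-to-value = 353,000/566,000 = 62.4% — pass (85% max)
Reserves = 21,690/2,745 = 7.9 months ≥ 4
Total monthly debts = (445 + 2,745 + 2,610 + 1,680) = 7,480. DTI: 7,480 ÷ 15,900 = 47%, within the 50% cap
All requirements met. Score 676 falls in the 668–693 tier → 11.875%.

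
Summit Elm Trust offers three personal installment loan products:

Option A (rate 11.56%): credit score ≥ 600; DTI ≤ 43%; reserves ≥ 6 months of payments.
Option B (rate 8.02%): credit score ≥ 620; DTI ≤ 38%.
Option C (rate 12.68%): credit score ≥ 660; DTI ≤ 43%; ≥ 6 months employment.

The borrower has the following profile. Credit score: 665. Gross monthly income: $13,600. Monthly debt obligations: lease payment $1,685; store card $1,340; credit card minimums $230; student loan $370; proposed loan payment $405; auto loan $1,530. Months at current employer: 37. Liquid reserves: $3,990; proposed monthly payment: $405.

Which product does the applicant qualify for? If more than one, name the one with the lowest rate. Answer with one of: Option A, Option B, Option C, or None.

Option A

Total debts = (1,685 + 1,340 + 230 + 370 + 405 + 1,530) = 5,560; DTI = 5,560/13,600 = 40.9%.
Reserves = 3,990/405 = 9.9 months.
Option A: score 665 ≥ 600; DTI 40.9% ≤ 43%; reserves 9.9 ≥ 6 mo → qualifies.
Option B: score 665 ≥ 620; DTI 40.9% > 38% → does not qualify.
Option C: score 665 ≥ 660; DTI 40.9% ≤ 43%; employment 37 ≥ 6 mo → qualifies.
Qualifying: Option A, Option C. Lowest rate is 11.56% → Option A.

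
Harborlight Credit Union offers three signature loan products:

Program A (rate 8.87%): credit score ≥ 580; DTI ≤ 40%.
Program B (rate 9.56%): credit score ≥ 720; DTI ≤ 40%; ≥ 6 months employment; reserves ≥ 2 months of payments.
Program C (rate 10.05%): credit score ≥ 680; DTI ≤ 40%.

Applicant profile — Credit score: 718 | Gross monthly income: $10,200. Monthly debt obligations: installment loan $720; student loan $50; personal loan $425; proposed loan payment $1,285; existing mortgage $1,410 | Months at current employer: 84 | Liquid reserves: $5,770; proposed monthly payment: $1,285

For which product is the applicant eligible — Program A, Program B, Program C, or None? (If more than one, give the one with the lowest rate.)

Program A

Total debts = (720 + 50 + 425 + 1,285 + 1,410) = 3,890; DTI = 3,890/10,200 = 38.1%.
Reserves = 5,770/1,285 = 4.5 months.
Program A: score 718 ≥ 580; DTI 38.1% ≤ 40% → qualifies.
Program B: score 718 < 720; DTI 38.1% ≤ 40%; employment 84 ≥ 6 mo; reserves 4.5 ≥ 2 mo → does not qualify.
Program C: score 718 ≥ 680; DTI 38.1% ≤ 40% → qualifies.
Qualifying: Program A, Program C. Lowest rate is 8.87% → Program A.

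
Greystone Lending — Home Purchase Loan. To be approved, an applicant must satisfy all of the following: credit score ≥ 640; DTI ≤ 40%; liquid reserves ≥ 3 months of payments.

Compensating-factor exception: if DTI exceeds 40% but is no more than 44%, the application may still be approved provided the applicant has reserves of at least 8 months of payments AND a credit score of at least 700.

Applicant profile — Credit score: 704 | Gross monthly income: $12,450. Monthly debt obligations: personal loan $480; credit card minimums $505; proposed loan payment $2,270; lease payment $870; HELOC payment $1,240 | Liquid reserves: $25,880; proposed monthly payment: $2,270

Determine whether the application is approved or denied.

Approved

Credit score 704 ≥ 640 (meets base)
Total debts = (480 + 505 + 2,270 + 870 + 1,240) = 5,365. DTI: 5,365 ÷ 12,450 = 43.1%, over the 40% base limit.
Reserves: 25,880 ÷ 2,270 = 11.4 months (meets 3-month minimum)
43.1% falls in the override range (40%–44%), so the compensating-factor test applies.
Override check — reserves: 11.4 mo (ok); score: 704 (ok).
Both override conditions satisfied; DTI exception granted.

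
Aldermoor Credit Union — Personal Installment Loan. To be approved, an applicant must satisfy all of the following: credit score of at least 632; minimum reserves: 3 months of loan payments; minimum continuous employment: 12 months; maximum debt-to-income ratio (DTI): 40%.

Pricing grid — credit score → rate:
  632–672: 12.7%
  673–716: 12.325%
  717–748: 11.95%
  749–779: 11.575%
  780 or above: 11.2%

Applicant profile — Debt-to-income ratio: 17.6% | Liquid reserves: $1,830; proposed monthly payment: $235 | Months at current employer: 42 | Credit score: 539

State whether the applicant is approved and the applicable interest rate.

Credit score 539 < 632 (below minimum)
Liquid reserves cover 1,830/235 = 7.8 months — ≥ 3 required
Employment 42 ≥ 12 months
DTI 17.6% is within the 40% limit
Not all requirements met → denied.

Denied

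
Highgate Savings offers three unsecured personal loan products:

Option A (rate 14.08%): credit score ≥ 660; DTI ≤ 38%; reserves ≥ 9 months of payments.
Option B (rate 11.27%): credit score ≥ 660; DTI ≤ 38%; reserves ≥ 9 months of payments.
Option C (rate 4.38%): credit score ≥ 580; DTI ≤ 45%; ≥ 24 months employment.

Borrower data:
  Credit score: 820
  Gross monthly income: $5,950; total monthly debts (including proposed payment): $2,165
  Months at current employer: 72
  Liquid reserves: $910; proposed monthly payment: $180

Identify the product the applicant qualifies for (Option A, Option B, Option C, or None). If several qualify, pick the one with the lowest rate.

Option C

DTI = 2,165/5,950 = 36.4%.
Reserves = 910/180 = 5.1 months.
Option A: score 820 ≥ 660; DTI 36.4% ≤ 38%; reserves 5.1 < 9 mo → does not qualify.
Option B: score 820 ≥ 660; DTI 36.4% ≤ 38%; reserves 5.1 < 9 mo → does not qualify.
Option C: score 820 ≥ 580; DTI 36.4% ≤ 45%; employment 72 ≥ 24 mo → qualifies.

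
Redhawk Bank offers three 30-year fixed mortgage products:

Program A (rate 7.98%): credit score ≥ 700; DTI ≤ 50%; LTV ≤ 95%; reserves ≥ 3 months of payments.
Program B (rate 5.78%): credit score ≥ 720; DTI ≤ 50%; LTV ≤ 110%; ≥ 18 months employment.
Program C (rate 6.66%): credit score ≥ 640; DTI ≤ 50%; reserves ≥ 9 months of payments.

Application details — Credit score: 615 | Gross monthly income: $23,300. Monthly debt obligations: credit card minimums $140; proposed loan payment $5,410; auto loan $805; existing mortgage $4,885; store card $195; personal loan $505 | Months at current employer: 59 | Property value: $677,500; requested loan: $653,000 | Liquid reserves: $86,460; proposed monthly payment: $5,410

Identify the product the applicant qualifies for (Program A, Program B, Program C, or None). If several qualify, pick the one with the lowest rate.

Total debts = (140 + 5,410 + 805 + 4,885 + 195 + 505) = 11,940; DTI = 11,940/23,300 = 51.2%.
LTV = 653,000/677,500 = 96.4%.
Reserves = 86,460/5,410 = 16.0 months.
Program A: score 615 < 700; DTI 51.2% > 50%; LTV 96.4% > 95%; reserves 16.0 ≥ 3 mo → does not qualify.
Program B: score 615 < 720; DTI 51.2% > 50%; LTV 96.4% ≤ 110%; employment 59 ≥ 18 mo → does not qualify.
Program C: score 615 < 640; DTI 51.2% > 50%; reserves 16.0 ≥ 9 mo → does not qualify.

None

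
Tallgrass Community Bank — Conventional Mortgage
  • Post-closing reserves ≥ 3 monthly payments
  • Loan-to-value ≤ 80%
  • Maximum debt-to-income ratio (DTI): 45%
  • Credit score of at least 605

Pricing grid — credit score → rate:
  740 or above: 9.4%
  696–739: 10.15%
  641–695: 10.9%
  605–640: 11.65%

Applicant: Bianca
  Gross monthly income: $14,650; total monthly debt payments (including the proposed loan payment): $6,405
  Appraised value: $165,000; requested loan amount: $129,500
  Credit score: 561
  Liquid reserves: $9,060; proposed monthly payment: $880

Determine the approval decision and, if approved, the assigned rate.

Credit score 561 < 605 (below minimum)
LTV = 129,500/165,000 = 78.5% ≤ 80%
Debt-to-income = 6,405/14,650 = 43.7% — meets 45% limit
Reserves = 9,060/880 = 10.3 months ≥ 3
Not all requirements met → denied.

Denied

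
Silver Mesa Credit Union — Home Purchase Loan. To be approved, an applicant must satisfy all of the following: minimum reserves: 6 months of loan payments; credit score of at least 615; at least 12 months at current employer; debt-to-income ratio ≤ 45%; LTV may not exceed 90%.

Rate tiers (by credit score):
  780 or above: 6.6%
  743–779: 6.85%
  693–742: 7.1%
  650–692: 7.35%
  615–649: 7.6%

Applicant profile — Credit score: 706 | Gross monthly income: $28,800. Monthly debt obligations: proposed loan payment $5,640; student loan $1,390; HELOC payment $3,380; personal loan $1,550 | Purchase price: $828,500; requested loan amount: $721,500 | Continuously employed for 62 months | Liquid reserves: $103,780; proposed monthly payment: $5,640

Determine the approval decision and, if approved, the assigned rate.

Credit score 706 ≥ 615 (meets minimum)
Reserves: 103,780 ÷ 5,640 = 18.4 months (meets 6-month minimum)
Loan-to-value = 721,500/828,500 = 87.1% — pass (90% max)
Employment 62 ≥ 12 months
Total monthly debts = (5,640 + 1,390 + 3,380 + 1,550) = 11,960. Debt-to-income = 11,960/28,800 = 41.5% — meets 45% limit
All requirements met. Score 706 falls in the 693–742 tier → 7.1%.

Approved at 7.1%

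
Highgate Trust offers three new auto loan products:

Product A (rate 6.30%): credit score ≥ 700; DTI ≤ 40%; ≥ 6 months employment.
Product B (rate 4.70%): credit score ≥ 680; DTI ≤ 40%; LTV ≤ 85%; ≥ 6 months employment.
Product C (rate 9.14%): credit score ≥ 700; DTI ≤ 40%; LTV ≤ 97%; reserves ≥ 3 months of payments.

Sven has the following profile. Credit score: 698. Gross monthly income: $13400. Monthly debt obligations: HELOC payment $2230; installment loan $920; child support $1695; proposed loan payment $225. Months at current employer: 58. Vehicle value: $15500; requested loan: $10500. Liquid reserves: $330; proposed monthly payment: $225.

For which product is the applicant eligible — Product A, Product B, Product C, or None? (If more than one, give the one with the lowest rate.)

Product B

Total debts = (2,230 + 920 + 1,695 + 225) = 5,070; DTI = 5,070/13,400 = 37.8%.
LTV = 10,500/15,500 = 67.7%.
Reserves = 330/225 = 1.5 months.
Product A: score 698 < 700; DTI 37.8% ≤ 40%; employment 58 ≥ 6 mo → does not qualify.
Product B: score 698 ≥ 680; DTI 37.8% ≤ 40%; LTV 67.7% ≤ 85%; employment 58 ≥ 6 mo → qualifies.
Product C: score 698 < 700; DTI 37.8% ≤ 40%; LTV 67.7% ≤ 97%; reserves 1.5 < 3 mo → does not qualify.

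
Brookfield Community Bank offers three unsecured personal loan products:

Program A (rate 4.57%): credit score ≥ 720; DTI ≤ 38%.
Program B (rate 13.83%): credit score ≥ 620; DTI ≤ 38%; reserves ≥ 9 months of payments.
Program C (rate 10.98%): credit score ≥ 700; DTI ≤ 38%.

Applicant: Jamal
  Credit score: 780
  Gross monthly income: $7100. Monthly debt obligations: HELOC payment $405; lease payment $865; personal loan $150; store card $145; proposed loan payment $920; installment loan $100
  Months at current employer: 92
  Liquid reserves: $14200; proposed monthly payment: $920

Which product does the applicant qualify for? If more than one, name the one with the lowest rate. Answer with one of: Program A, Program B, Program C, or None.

Total debts = (405 + 865 + 150 + 145 + 920 + 100) = 2,585; DTI = 2,585/7,100 = 36.4%.
Reserves = 14,200/920 = 15.4 months.
Program A: score 780 ≥ 720; DTI 36.4% ≤ 38% → qualifies.
Program B: score 780 ≥ 620; DTI 36.4% ≤ 38%; reserves 15.4 ≥ 9 mo → qualifies.
Program C: score 780 ≥ 700; DTI 36.4% ≤ 38% → qualifies.
Qualifying: Program A, Program B, Program C. Lowest rate is 4.57% → Program A.

Program A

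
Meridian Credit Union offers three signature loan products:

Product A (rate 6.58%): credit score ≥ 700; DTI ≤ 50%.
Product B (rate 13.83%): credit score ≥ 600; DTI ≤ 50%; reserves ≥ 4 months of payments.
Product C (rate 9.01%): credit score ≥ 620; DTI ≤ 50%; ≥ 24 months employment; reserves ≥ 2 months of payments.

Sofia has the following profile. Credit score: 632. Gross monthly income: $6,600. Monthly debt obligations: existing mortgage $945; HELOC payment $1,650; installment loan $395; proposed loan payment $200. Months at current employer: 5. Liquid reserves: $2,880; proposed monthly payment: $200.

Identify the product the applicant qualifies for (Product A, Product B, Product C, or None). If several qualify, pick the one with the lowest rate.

Total debts = (945 + 1,650 + 395 + 200) = 3,190; DTI = 3,190/6,600 = 48.3%.
Reserves = 2,880/200 = 14.4 months.
Product A: score 632 < 700; DTI 48.3% ≤ 50% → does not qualify.
Product B: score 632 ≥ 600; DTI 48.3% ≤ 50%; reserves 14.4 ≥ 4 mo → qualifies.
Product C: score 632 ≥ 620; DTI 48.3% ≤ 50%; employment 5 < 24 mo; reserves 14.4 ≥ 2 mo → does not qualify.

Product B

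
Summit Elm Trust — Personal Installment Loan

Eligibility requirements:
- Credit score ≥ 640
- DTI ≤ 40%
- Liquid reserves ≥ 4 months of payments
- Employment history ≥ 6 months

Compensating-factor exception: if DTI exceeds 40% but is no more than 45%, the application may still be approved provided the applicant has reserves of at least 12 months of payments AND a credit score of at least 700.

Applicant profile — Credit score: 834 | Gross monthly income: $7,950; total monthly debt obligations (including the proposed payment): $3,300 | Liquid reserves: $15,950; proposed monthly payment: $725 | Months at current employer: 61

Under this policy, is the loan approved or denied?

Approved

Credit score 834 ≥ 640 (meets base)
DTI: 3,300 ÷ 7,950 = 41.5%, over the 40% base limit.
Liquid reserves cover 15,950/725 = 22.0 months — ≥ 4 required
Employment 61 ≥ 6 months
DTI 41.5% is within the 40%–45% exception band; checking compensating factors.
Reserves 22.0 ≥ 12 months; credit score 834 ≥ 700.
Both override conditions satisfied; DTI exception granted.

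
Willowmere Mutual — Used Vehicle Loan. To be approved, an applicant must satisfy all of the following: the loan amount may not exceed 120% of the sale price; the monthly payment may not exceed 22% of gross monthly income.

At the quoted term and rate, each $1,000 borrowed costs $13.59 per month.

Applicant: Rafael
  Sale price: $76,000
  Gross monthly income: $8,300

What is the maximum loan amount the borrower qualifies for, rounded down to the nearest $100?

Payment cap: 22% × $8,300 = $1,826/month.
At $13.59 per $1,000, that supports 1,826/13.59 × 1,000 ≈ $134,363 → $134,300.
LTV cap: 120% × $76,000 = $91,200 → $91,200.
Binding constraint: loan-to-value.

$91,200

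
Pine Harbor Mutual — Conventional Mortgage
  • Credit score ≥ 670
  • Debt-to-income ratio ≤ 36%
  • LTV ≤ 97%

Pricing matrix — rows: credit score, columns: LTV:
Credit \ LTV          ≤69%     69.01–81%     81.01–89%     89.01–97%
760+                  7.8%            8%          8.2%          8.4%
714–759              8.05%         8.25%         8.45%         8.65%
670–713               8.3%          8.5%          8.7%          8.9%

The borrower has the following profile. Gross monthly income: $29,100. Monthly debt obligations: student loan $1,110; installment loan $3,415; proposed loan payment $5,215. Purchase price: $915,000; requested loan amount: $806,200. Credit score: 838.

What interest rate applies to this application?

Credit score 838 ≥ 670; Total monthly debts = (1,110 + 3,415 + 5,215) = 9,740. Debt-to-income = 9,740/29,100 = 33.5% — meets 36% limit
LTV: 806,200 ÷ 915,000 = 88.1%, within 97% cap
Row: 838 falls in 760+. Column: 88.1% falls in 81.01–89%. Rate = 8.2%.

8.2%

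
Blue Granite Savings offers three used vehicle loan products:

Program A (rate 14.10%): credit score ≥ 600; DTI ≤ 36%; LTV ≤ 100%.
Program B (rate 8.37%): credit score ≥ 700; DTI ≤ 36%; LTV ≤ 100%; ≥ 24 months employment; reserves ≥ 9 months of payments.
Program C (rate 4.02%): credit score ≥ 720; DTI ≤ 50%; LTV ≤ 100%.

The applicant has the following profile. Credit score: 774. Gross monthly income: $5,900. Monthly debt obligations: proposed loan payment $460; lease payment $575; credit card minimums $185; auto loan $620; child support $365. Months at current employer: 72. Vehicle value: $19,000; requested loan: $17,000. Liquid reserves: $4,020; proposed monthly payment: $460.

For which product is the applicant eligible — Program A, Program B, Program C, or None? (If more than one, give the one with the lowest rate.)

Total debts = (460 + 575 + 185 + 620 + 365) = 2,205; DTI = 2,205/5,900 = 37.4%.
LTV = 17,000/19,000 = 89.5%.
Reserves = 4,020/460 = 8.7 months.
Program A: score 774 ≥ 600; DTI 37.4% > 36%; LTV 89.5% ≤ 100% → does not qualify.
Program B: score 774 ≥ 700; DTI 37.4% > 36%; LTV 89.5% ≤ 100%; employment 72 ≥ 24 mo; reserves 8.7 < 9 mo → does not qualify.
Program C: score 774 ≥ 720; DTI 37.4% ≤ 50%; LTV 89.5% ≤ 100% → qualifies.

Program C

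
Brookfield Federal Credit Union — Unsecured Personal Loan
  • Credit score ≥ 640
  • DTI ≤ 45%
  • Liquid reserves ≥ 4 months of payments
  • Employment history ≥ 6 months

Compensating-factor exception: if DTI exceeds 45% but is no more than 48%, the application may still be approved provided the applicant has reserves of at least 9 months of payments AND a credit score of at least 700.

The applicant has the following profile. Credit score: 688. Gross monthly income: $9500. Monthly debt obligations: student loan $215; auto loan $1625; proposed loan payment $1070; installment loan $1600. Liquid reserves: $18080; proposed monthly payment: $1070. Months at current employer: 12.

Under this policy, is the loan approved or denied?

Denied

Credit score 688 ≥ 640 (meets base)
Total debts = (215 + 1,625 + 1,070 + 1,600) = 4,510. DTI = 4,510/9,500 = 47.5% > 45% — standard DTI limit exceeded.
Reserves = 18,080/1,070 = 16.9 months ≥ 4
Employment 12 ≥ 6 months
DTI 47.5% is within the 45%–48% exception band; checking compensating factors.
Reserves 16.9 ≥ 9 months; credit score 688 < 700.
Override conditions not both satisfied; exception does not apply.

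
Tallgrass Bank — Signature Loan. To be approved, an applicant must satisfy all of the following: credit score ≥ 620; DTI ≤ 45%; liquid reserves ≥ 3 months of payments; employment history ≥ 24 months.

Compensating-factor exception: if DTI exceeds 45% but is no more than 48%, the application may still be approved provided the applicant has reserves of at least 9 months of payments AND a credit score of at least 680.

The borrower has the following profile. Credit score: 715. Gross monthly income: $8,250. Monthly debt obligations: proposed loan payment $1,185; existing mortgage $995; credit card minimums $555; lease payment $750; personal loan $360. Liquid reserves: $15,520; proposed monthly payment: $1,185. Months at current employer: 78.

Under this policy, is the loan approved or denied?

Credit score 715 ≥ 620 (meets base)
Total debts = (1,185 + 995 + 555 + 750 + 360) = 3,845. DTI = 3,845/8,250 = 46.6% > 45% — standard DTI limit exceeded.
Reserves = 15,520/1,185 = 13.1 months ≥ 3
Employment 78 ≥ 24 months
DTI 46.6% is within the 45%–48% exception band; checking compensating factors.
Reserves 13.1 ≥ 9 months; credit score 715 ≥ 680.
Both override conditions satisfied; DTI exception granted.

Approved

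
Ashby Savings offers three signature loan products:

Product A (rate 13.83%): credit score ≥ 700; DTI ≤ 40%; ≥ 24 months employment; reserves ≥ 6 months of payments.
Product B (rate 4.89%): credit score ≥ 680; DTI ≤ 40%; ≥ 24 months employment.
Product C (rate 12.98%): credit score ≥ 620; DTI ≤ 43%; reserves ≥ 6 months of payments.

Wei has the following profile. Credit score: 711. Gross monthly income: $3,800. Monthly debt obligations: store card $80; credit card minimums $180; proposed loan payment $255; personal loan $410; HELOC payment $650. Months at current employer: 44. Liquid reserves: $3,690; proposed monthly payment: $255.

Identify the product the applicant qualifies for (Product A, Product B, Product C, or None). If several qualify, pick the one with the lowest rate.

Total debts = (80 + 180 + 255 + 410 + 650) = 1,575; DTI = 1,575/3,800 = 41.4%.
Reserves = 3,690/255 = 14.5 months.
Product A: score 711 ≥ 700; DTI 41.4% > 40%; employment 44 ≥ 24 mo; reserves 14.5 ≥ 6 mo → does not qualify.
Product B: score 711 ≥ 680; DTI 41.4% > 40%; employment 44 ≥ 24 mo → does not qualify.
Product C: score 711 ≥ 620; DTI 41.4% ≤ 43%; reserves 14.5 ≥ 6 mo → qualifies.

Product C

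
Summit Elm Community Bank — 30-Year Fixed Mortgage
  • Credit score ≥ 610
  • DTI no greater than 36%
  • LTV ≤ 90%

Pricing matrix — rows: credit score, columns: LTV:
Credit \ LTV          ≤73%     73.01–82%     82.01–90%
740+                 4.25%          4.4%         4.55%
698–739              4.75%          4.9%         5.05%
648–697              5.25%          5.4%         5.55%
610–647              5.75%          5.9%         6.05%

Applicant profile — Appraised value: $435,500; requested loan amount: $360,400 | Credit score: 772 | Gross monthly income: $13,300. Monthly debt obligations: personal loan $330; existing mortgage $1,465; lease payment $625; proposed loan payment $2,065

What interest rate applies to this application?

Credit score 772 ≥ 610; Total monthly debts = (330 + 1,465 + 625 + 2,065) = 4,485. DTI = 4,485/13,300 = 33.7% ≤ 36%
LTV = 360,400/435,500 = 82.8% ≤ 90%
Credit 772 → row 740+; LTV 82.8% → column 82.01–90%. Grid cell → 4.55%.

4.55%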